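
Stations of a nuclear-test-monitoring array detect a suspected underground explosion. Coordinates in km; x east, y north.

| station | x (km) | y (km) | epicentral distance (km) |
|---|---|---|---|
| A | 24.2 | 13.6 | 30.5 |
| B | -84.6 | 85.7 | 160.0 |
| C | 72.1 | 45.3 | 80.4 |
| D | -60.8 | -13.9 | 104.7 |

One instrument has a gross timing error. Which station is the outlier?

C

Solve using three stations at a time. Using A, B, D (subtract circle equations pairwise → linear system) gives (x, y) ≈ (43.8, -9.7).
Distances from that point to each station vs reported:
  A: calculated 30.5 vs reported 30.5 → residual 0.0 km
  B: calculated 160.0 vs reported 160.0 → residual 0.0 km
  C: calculated 61.9 vs reported 80.4 → residual 18.5 km
  D: calculated 104.7 vs reported 104.7 → residual 0.0 km
A, B, D are mutually consistent (residuals ≈ 0); C is off by 18.5 km.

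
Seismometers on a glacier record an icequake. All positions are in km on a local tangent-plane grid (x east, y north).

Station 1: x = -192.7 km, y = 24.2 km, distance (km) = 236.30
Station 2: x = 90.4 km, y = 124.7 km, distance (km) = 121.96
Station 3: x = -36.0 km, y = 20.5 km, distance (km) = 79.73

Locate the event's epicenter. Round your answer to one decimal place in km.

Circle about each station: (x + 192.7)² + (y − 24.2)² = 236.30²; (x − 90.4)² + (y − 124.7)² = 121.96²; (x + 36.0)² + (y − 20.5)² = 79.73².
Subtracting the Station 1 equation from the Station 2 and Station 3 equations removes the quadratic terms:
566.2 x + 201.0 y = 26966.77
313.4 x − 7.4 y = 13478.14
Solving the 2×2 system: x ≈ 43.3, y ≈ 12.2 km.

43.3 km east, 12.2 km north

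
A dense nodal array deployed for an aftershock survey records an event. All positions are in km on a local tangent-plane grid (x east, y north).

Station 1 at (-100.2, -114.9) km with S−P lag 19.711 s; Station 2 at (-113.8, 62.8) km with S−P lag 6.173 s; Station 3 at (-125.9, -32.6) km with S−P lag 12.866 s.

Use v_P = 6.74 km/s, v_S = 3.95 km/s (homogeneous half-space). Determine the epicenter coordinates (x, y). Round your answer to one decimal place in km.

Distance from S−P lag: d = Δt · v_P v_S / (v_P − v_S) = Δt · (6.74·3.95)/(6.74−3.95) ≈ 9.5423·Δt.
So d_Station 1 = 188.09, d_Station 2 = 58.90, d_Station 3 = 122.77 km.
Circle about each station: (x + 100.2)² + (y + 114.9)² = 188.09²; (x + 113.8)² + (y − 62.8)² = 58.90²; (x + 125.9)² + (y + 32.6)² = 122.77².
Subtracting pairs of circle equations eliminates x²+y² and gives linear equations (the radical axes):
-27.2 x + 355.4 y = 25560.87
-51.4 x + 164.6 y = 13976.90
Solving the 2×2 system: x ≈ -55.1, y ≈ 67.7 km.

-55.1 km east, 67.7 km north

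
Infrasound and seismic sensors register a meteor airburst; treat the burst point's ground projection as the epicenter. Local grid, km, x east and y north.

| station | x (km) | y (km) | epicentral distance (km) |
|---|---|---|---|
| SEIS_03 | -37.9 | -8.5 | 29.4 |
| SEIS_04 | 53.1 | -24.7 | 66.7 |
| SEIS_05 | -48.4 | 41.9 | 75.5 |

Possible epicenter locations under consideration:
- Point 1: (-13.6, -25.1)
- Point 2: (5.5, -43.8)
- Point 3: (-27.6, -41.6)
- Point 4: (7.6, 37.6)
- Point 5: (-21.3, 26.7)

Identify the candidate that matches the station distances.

Point 1

For each candidate, compare |candidate − station| to the reported distance:
Point 1: residuals SEIS_03 0.0, SEIS_04 0.0, SEIS_05 0.0 → max 0.0 km
Point 2: residuals SEIS_03 26.5, SEIS_04 15.4, SEIS_05 25.7 → max 26.5 km
Point 3: residuals SEIS_03 5.3, SEIS_04 15.8, SEIS_05 10.6 → max 15.8 km
Point 4: residuals SEIS_03 35.4, SEIS_04 10.4, SEIS_05 19.3 → max 35.4 km
Point 5: residuals SEIS_03 9.5, SEIS_04 23.7, SEIS_05 44.4 → max 44.4 km
Only Point 1 has all residuals ≈ 0.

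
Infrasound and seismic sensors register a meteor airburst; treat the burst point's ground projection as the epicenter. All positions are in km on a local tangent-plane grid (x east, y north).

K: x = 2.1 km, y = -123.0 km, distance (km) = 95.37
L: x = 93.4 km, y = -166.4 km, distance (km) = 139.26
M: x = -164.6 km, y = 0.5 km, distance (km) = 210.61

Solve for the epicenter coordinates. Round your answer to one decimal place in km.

x ≈ 42.7 km, y ≈ -36.7 km

Circle about each station: (x − 2.1)² + (y + 123.0)² = 95.37²; (x − 93.4)² + (y + 166.4)² = 139.26²; (x + 164.6)² + (y − 0.5)² = 210.61².
Subtracting the K equation from the L and M equations removes the quadratic terms:
182.6 x − 86.8 y = 10981.20
-333.4 x + 247.0 y = -23301.14
Solving the 2×2 system: x ≈ 42.7, y ≈ -36.7 km.
Check against K (with the unrounded x, y): √((x − 2.1)²+(y + 123.0)²) = 95.34 ≈ 95.37 km. ✓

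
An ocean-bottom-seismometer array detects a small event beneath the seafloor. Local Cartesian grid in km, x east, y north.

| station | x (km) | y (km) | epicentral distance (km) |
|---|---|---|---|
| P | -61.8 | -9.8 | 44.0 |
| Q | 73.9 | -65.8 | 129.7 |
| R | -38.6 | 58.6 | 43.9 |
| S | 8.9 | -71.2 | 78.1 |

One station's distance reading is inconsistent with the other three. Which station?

Solve using three stations at a time. Using P, Q, R (subtract circle equations pairwise → linear system) gives (x, y) ≈ (-26.4, 16.4).
Distances from that point to each station vs reported:
  P: calculated 44.0 vs reported 44.0 → residual 0.0 km
  Q: calculated 129.7 vs reported 129.7 → residual 0.0 km
  R: calculated 43.9 vs reported 43.9 → residual 0.0 km
  S: calculated 94.5 vs reported 78.1 → residual 16.4 km
P, Q, R are mutually consistent (residuals ≈ 0); S is off by 16.4 km.

S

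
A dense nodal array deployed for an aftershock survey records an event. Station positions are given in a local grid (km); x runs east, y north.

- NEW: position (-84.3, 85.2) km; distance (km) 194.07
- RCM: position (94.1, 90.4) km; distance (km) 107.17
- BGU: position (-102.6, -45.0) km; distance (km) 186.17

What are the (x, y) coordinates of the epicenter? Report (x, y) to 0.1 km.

Circle about each station: (x + 84.3)² + (y − 85.2)² = 194.07²; (x − 94.1)² + (y − 90.4)² = 107.17²; (x + 102.6)² + (y + 45.0)² = 186.17².
Subtracting the NEW equation from the RCM and BGU equations removes the quadratic terms:
356.8 x + 10.4 y = 28839.20
-36.6 x − 260.4 y = 1190.13
Solving the 2×2 system: x ≈ 81.3, y ≈ -16.0 km.

(81.3, -16.0)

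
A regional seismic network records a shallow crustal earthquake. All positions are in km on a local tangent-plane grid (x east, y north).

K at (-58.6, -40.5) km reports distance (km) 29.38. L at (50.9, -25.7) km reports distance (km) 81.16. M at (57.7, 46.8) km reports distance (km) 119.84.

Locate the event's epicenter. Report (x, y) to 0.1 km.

Circle about each station: (x + 58.6)² + (y + 40.5)² = 29.38²; (x − 50.9)² + (y + 25.7)² = 81.16²; (x − 57.7)² + (y − 46.8)² = 119.84².
Subtracting pairs of circle equations eliminates x²+y² and gives linear equations (the radical axes):
219.0 x + 29.6 y = -7546.67
232.6 x + 174.6 y = -13053.12
Solving the 2×2 system: x ≈ -29.7, y ≈ -35.2 km.

(-29.7, -35.2)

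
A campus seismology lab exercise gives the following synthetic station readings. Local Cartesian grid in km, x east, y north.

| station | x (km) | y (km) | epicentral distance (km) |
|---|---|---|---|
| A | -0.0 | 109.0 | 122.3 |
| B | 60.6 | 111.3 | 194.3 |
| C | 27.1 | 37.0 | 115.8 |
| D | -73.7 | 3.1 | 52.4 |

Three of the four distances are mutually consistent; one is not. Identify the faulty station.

A

Solve using three stations at a time. Using B, C, D (subtract circle equations pairwise → linear system) gives (x, y) ≈ (-54.2, -45.5).
Distances from that point to each station vs reported:
  A: calculated 163.7 vs reported 122.3 → residual 41.4 km
  B: calculated 194.3 vs reported 194.3 → residual 0.0 km
  C: calculated 115.8 vs reported 115.8 → residual 0.0 km
  D: calculated 52.4 vs reported 52.4 → residual 0.0 km
B, C, D are mutually consistent (residuals ≈ 0); A is off by 41.4 km.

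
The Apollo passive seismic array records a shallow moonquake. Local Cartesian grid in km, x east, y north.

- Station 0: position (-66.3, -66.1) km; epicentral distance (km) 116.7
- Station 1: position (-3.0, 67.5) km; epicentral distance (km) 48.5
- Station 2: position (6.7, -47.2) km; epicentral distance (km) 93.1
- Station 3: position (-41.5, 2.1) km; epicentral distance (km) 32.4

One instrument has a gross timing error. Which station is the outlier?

Station 0

Solve using three stations at a time. Using Station 1, Station 2, Station 3 (subtract circle equations pairwise → linear system) gives (x, y) ≈ (-38.3, 34.3).
Distances from that point to each station vs reported:
  Station 0: calculated 104.2 vs reported 116.7 → residual 12.5 km
  Station 1: calculated 48.5 vs reported 48.5 → residual 0.0 km
  Station 2: calculated 93.1 vs reported 93.1 → residual 0.0 km
  Station 3: calculated 32.3 vs reported 32.4 → residual 0.1 km
Station 1, Station 2, Station 3 are mutually consistent (residuals ≈ 0); Station 0 is off by 12.5 km.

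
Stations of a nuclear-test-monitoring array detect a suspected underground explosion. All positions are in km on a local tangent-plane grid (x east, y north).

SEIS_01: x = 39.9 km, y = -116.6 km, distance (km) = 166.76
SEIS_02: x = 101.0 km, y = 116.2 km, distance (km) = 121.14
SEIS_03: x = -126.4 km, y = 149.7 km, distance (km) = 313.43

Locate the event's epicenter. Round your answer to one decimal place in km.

Circle about each station: (x − 39.9)² + (y + 116.6)² = 166.76²; (x − 101.0)² + (y − 116.2)² = 121.14²; (x + 126.4)² + (y − 149.7)² = 313.43².
Subtracting the SEIS_01 equation from the SEIS_02 and SEIS_03 equations removes the quadratic terms:
122.2 x + 465.6 y = 21649.87
-332.6 x + 532.6 y = -47229.99
Solving the 2×2 system: x ≈ 152.4, y ≈ 6.5 km.
Check against SEIS_01 (with the unrounded x, y): √((x − 39.9)²+(y + 116.6)²) = 166.77 ≈ 166.76 km. ✓

152.4 km east, 6.5 km north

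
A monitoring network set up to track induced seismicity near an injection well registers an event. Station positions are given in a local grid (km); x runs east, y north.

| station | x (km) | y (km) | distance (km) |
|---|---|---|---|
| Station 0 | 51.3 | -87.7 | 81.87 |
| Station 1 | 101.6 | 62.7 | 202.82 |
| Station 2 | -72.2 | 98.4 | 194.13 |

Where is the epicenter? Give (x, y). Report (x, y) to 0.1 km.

x ≈ -30.5 km, y ≈ -91.2 km

Circle about each station: (x − 51.3)² + (y + 87.7)² = 81.87²; (x − 101.6)² + (y − 62.7)² = 202.82²; (x + 72.2)² + (y − 98.4)² = 194.13².
Subtracting the Station 0 equation from the Station 1 and Station 2 equations removes the quadratic terms:
100.6 x + 300.8 y = -30502.39
-247.0 x + 372.2 y = -26411.34
Solving the 2×2 system: x ≈ -30.5, y ≈ -91.2 km.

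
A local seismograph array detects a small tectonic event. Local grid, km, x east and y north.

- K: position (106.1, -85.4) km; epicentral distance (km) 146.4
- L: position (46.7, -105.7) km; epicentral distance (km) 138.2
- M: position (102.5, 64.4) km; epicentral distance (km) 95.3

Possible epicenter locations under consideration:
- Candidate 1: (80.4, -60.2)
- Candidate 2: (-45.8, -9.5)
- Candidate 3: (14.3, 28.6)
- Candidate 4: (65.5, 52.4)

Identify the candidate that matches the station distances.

For each candidate, compare |candidate − station| to the reported distance:
Candidate 1: residuals K 110.4, L 81.6, M 31.2 → max 110.4 km
Candidate 2: residuals K 23.4, L 4.7, M 70.4 → max 70.4 km
Candidate 3: residuals K 0.0, L 0.0, M 0.1 → max 0.1 km
Candidate 4: residuals K 2.7, L 21.0, M 56.4 → max 56.4 km
Only Candidate 3 has all residuals ≈ 0.

Candidate 3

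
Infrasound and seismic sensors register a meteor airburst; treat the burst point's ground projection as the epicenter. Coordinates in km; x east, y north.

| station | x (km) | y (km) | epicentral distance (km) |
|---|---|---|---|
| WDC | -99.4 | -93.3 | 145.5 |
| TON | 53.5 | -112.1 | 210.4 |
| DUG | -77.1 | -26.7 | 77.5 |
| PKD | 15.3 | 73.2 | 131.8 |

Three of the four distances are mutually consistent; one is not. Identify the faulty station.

PKD

Solve using three stations at a time. Using WDC, TON, DUG (subtract circle equations pairwise → linear system) gives (x, y) ≈ (-79.6, 50.9).
Distances from that point to each station vs reported:
  WDC: calculated 145.6 vs reported 145.5 → residual 0.1 km
  TON: calculated 210.5 vs reported 210.4 → residual 0.1 km
  DUG: calculated 77.7 vs reported 77.5 → residual 0.2 km
  PKD: calculated 97.5 vs reported 131.8 → residual 34.3 km
WDC, TON, DUG are mutually consistent (residuals ≈ 0); PKD is off by 34.3 km.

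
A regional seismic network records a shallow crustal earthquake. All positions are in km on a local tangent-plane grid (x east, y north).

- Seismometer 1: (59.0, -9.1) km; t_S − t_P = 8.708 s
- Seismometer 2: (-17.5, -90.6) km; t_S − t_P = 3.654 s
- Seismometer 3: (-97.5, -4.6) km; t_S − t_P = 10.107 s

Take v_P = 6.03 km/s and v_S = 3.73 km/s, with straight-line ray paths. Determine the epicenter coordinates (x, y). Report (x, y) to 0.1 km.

Distance from S−P lag: d = Δt · v_P v_S / (v_P − v_S) = Δt · (6.03·3.73)/(6.03−3.73) ≈ 9.7791·Δt.
So d_Seismometer 1 = 85.16, d_Seismometer 2 = 35.73, d_Seismometer 3 = 98.84 km.
Circle about each station: (x − 59.0)² + (y + 9.1)² = 85.16²; (x + 17.5)² + (y + 90.6)² = 35.73²; (x + 97.5)² + (y + 4.6)² = 98.84².
Subtracting the Seismometer 1 equation from the Seismometer 2 and Seismometer 3 equations removes the quadratic terms:
-153.0 x − 163.0 y = 10926.39
-313.0 x + 9.0 y = 3446.48
Solving the 2×2 system: x ≈ -12.6, y ≈ -55.2 km.
Check against Seismometer 1 (with the unrounded x, y): √((x − 59.0)²+(y + 9.1)²) = 85.16 ≈ 85.16 km. ✓

(-12.6, -55.2)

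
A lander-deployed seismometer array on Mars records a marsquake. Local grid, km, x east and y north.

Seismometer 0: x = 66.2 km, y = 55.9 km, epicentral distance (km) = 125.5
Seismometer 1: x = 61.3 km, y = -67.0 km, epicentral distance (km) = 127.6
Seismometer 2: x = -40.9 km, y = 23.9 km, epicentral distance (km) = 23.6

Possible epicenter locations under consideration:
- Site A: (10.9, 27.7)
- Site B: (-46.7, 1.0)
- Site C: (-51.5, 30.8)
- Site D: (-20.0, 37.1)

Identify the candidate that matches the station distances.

Site B

For each candidate, compare |candidate − station| to the reported distance:
Site A: residuals Seismometer 0 63.4, Seismometer 1 20.3, Seismometer 2 28.3 → max 63.4 km
Site B: residuals Seismometer 0 0.0, Seismometer 1 0.0, Seismometer 2 0.0 → max 0.0 km
Site C: residuals Seismometer 0 5.2, Seismometer 1 21.7, Seismometer 2 11.0 → max 21.7 km
Site D: residuals Seismometer 0 37.3, Seismometer 1 4.5, Seismometer 2 1.1 → max 37.3 km
Only Site B has all residuals ≈ 0.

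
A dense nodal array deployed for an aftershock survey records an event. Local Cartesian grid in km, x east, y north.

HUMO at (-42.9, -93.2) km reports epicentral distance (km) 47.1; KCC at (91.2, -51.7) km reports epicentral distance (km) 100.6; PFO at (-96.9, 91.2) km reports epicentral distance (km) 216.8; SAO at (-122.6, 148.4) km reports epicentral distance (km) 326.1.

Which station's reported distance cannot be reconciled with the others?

Solve using three stations at a time. Using HUMO, KCC, PFO (subtract circle equations pairwise → linear system) gives (x, y) ≈ (3.5, -100.9).
Distances from that point to each station vs reported:
  HUMO: calculated 47.0 vs reported 47.1 → residual 0.1 km
  KCC: calculated 100.6 vs reported 100.6 → residual 0.0 km
  PFO: calculated 216.8 vs reported 216.8 → residual 0.0 km
  SAO: calculated 279.4 vs reported 326.1 → residual 46.7 km
HUMO, KCC, PFO are mutually consistent (residuals ≈ 0); SAO is off by 46.7 km.

SAO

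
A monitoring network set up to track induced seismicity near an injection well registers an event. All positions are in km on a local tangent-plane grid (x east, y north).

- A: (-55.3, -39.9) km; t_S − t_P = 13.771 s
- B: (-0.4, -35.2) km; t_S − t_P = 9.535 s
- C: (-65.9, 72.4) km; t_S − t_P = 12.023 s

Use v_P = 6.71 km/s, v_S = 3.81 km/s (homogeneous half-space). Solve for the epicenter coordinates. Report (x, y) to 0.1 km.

Distance from S−P lag: d = Δt · v_P v_S / (v_P − v_S) = Δt · (6.71·3.81)/(6.71−3.81) ≈ 8.8156·Δt.
So d_A = 121.40, d_B = 84.06, d_C = 105.99 km.
Circle about each station: (x + 55.3)² + (y + 39.9)² = 121.40²; (x + 0.4)² + (y + 35.2)² = 84.06²; (x + 65.9)² + (y − 72.4)² = 105.99².
Subtracting pairs of circle equations eliminates x²+y² and gives linear equations (the radical axes):
109.8 x + 9.4 y = 4260.98
-21.2 x + 224.6 y = 8438.55
Solving the 2×2 system: x ≈ 35.3, y ≈ 40.9 km.

x ≈ 35.3 km, y ≈ 40.9 km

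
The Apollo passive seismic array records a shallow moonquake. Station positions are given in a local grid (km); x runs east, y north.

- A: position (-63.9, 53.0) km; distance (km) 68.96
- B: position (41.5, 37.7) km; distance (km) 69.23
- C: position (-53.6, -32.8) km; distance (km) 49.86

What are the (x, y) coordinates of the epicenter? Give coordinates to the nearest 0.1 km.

-17.7 km east, 1.8 km north

Circle about each station: (x + 63.9)² + (y − 53.0)² = 68.96²; (x − 41.5)² + (y − 37.7)² = 69.23²; (x + 53.6)² + (y + 32.8)² = 49.86².
Subtracting pairs of circle equations eliminates x²+y² and gives linear equations (the radical axes):
210.8 x − 30.6 y = -3785.98
20.6 x − 171.6 y = -673.95
Solving the 2×2 system: x ≈ -17.7, y ≈ 1.8 km.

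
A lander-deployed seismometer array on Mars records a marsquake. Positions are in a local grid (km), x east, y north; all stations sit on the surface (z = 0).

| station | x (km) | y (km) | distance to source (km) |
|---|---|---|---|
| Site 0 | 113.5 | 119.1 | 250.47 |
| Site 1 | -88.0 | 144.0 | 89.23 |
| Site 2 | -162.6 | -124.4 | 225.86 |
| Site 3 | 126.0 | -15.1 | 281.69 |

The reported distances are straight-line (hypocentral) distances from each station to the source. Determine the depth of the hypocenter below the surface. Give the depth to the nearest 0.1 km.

59.3 km

Each station gives a sphere (x−x_i)² + (y−y_i)² + z² = d_i² (stations at z=0).
Subtracting the Site 0 sphere from Site 1 and Site 2: z² cancels, leaving linear equations in x and y:
-403.0 x + 49.8 y = 56186.17
-552.2 x − 487.0 y = 26569.54
Solving: x ≈ -128.199, y ≈ 90.805 km (keep extra digits for the depth step; rounded: -128.2, 90.8).
Then from the Site 0 sphere: z² = 250.47² − (x − 113.5)² − (y − 119.1)² with x = -128.199, y = 90.805, so z ≈ 59.298 ≈ 59.3 km.
Check against Site 3 (with the unrounded solution): distance 281.69 ≈ 281.69 km. ✓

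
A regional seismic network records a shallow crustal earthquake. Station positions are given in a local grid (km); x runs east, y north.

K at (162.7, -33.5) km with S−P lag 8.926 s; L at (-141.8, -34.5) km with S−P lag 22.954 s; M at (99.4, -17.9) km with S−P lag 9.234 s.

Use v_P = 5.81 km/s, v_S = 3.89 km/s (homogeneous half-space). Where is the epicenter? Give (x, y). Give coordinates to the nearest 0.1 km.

112.5 km east, -125.8 km north

Distance from S−P lag: d = Δt · v_P v_S / (v_P − v_S) = Δt · (5.81·3.89)/(5.81−3.89) ≈ 11.7713·Δt.
So d_K = 105.07, d_L = 270.20, d_M = 108.70 km.
Circle about each station: (x − 162.7)² + (y + 33.5)² = 105.07²; (x + 141.8)² + (y + 34.5)² = 270.20²; (x − 99.4)² + (y + 17.9)² = 108.70².
Subtracting pairs of circle equations eliminates x²+y² and gives linear equations (the radical axes):
-609.0 x − 2.0 y = -68264.39
-126.6 x + 31.2 y = -18168.76
Solving the 2×2 system: x ≈ 112.5, y ≈ -125.8 km.
Check against K (with the unrounded x, y): √((x − 162.7)²+(y + 33.5)²) = 105.08 ≈ 105.07 km. ✓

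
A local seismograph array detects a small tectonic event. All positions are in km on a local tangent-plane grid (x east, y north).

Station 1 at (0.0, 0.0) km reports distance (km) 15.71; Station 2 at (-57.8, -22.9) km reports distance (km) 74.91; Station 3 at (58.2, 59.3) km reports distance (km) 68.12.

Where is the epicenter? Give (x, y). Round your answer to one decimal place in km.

Circle about each station: x² + y² = 15.71²; (x + 57.8)² + (y + 22.9)² = 74.91²; (x − 58.2)² + (y − 59.3)² = 68.12².
Subtracting the Station 1 equation from the Station 2 and Station 3 equations removes the quadratic terms:
-115.6 x − 45.8 y = -1499.45
116.4 x + 118.6 y = 2510.20
Solving the 2×2 system: x ≈ 7.5, y ≈ 13.8 km.
Check against Station 1 (with the unrounded x, y): √(x²+y²) = 15.71 ≈ 15.71 km. ✓

x ≈ 7.5 km, y ≈ 13.8 km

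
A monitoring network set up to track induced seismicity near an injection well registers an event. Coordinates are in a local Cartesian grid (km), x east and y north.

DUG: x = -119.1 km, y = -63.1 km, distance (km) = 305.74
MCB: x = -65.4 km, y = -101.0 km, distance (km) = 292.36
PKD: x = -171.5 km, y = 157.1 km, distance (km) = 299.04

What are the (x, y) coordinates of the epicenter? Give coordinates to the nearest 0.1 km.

Circle about each station: (x + 119.1)² + (y + 63.1)² = 305.74²; (x + 65.4)² + (y + 101.0)² = 292.36²; (x + 171.5)² + (y − 157.1)² = 299.04².
Subtracting the DUG equation from the MCB and PKD equations removes the quadratic terms:
107.4 x − 75.8 y = 4314.32
-104.8 x + 440.4 y = 39978.27
Solving the 2×2 system: x ≈ 125.3, y ≈ 120.6 km.

125.3 km east, 120.6 km north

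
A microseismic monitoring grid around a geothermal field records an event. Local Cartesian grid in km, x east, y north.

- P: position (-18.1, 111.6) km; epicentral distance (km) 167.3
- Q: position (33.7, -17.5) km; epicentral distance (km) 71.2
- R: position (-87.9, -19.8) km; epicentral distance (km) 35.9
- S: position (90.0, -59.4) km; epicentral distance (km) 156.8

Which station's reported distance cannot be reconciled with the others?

Q

Solve using three stations at a time. Using P, R, S (subtract circle equations pairwise → linear system) gives (x, y) ≈ (-66.4, -48.6).
Distances from that point to each station vs reported:
  P: calculated 167.3 vs reported 167.3 → residual 0.0 km
  Q: calculated 104.8 vs reported 71.2 → residual 33.6 km
  R: calculated 35.9 vs reported 35.9 → residual 0.0 km
  S: calculated 156.8 vs reported 156.8 → residual 0.0 km
P, R, S are mutually consistent (residuals ≈ 0); Q is off by 33.6 km.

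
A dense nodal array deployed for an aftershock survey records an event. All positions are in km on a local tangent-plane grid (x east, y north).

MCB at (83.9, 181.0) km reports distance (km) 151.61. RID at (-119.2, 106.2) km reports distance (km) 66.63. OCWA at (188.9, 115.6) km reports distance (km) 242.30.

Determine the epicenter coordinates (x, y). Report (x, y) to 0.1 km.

-53.4 km east, 116.7 km north

Circle about each station: (x − 83.9)² + (y − 181.0)² = 151.61²; (x + 119.2)² + (y − 106.2)² = 66.63²; (x − 188.9)² + (y − 115.6)² = 242.30².
Subtracting the MCB equation from the RID and OCWA equations removes the quadratic terms:
-406.2 x − 149.6 y = 4232.91
210.0 x − 130.8 y = -26477.34
Solving the 2×2 system: x ≈ -53.4, y ≈ 116.7 km.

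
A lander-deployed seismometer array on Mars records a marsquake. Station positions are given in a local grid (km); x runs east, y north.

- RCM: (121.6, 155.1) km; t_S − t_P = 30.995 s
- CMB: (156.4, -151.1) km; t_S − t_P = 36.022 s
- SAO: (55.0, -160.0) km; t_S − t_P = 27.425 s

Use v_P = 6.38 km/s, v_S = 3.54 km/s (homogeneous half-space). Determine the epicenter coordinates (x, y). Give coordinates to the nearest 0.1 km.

-79.1 km east, 12.0 km north

Distance from S−P lag: d = Δt · v_P v_S / (v_P − v_S) = Δt · (6.38·3.54)/(6.38−3.54) ≈ 7.9525·Δt.
So d_RCM = 246.49, d_CMB = 286.47, d_SAO = 218.10 km.
Circle about each station: (x − 121.6)² + (y − 155.1)² = 246.49²; (x − 156.4)² + (y + 151.1)² = 286.47²; (x − 55.0)² + (y + 160.0)² = 218.10².
Subtracting the RCM equation from the CMB and SAO equations removes the quadratic terms:
69.6 x − 612.4 y = -12858.14
-133.2 x − 630.2 y = 2972.14
Solving the 2×2 system: x ≈ -79.1, y ≈ 12.0 km.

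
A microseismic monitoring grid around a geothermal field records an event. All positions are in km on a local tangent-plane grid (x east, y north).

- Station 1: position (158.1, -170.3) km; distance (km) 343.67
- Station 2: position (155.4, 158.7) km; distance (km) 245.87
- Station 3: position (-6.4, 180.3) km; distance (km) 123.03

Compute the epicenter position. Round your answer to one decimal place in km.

(-77.5, 79.9)

Circle about each station: (x − 158.1)² + (y + 170.3)² = 343.67²; (x − 155.4)² + (y − 158.7)² = 245.87²; (x + 6.4)² + (y − 180.3)² = 123.03².
Subtracting pairs of circle equations eliminates x²+y² and gives linear equations (the radical axes):
-5.4 x + 658.0 y = 52994.16
-329.0 x + 701.2 y = 81524.04
Solving the 2×2 system: x ≈ -77.5, y ≈ 79.9 km.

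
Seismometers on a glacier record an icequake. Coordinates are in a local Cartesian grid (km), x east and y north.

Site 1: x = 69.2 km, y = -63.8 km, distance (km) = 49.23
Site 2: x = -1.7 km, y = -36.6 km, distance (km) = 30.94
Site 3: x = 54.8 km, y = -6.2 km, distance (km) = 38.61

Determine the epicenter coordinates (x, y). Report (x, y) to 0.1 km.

x ≈ 29.2 km, y ≈ -35.1 km

Circle about each station: (x − 69.2)² + (y + 63.8)² = 49.23²; (x + 1.7)² + (y + 36.6)² = 30.94²; (x − 54.8)² + (y + 6.2)² = 38.61².
Subtracting the Site 1 equation from the Site 2 and Site 3 equations removes the quadratic terms:
-141.8 x + 54.4 y = -6050.32
-28.8 x + 115.2 y = -4884.74
Solving the 2×2 system: x ≈ 29.2, y ≈ -35.1 km.
Check against Site 1 (with the unrounded x, y): √((x − 69.2)²+(y + 63.8)²) = 49.23 ≈ 49.23 km. ✓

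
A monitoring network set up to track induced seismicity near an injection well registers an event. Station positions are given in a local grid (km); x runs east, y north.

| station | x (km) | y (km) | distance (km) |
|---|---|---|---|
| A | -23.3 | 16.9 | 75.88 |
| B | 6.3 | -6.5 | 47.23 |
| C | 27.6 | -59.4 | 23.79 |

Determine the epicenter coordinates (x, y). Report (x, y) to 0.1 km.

(4.5, -53.7)

Circle about each station: (x + 23.3)² + (y − 16.9)² = 75.88²; (x − 6.3)² + (y + 6.5)² = 47.23²; (x − 27.6)² + (y + 59.4)² = 23.79².
Subtracting the A equation from the B and C equations removes the quadratic terms:
59.2 x − 46.8 y = 2780.54
101.8 x − 152.6 y = 8653.43
Solving the 2×2 system: x ≈ 4.5, y ≈ -53.7 km.
Check against A (with the unrounded x, y): √((x + 23.3)²+(y − 16.9)²) = 75.87 ≈ 75.88 km. ✓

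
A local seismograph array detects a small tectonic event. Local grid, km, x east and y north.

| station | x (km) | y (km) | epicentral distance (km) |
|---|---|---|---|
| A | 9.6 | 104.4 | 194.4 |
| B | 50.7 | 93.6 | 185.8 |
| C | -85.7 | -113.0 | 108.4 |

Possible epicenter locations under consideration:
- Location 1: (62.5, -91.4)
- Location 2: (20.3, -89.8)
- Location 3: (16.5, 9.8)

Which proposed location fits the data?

Location 2

For each candidate, compare |candidate − station| to the reported distance:
Location 1: residuals A 8.4, B 0.4, C 41.4 → max 41.4 km
Location 2: residuals A 0.1, B 0.1, C 0.1 → max 0.1 km
Location 3: residuals A 99.5, B 95.3, C 51.4 → max 99.5 km
Only Location 2 has all residuals ≈ 0.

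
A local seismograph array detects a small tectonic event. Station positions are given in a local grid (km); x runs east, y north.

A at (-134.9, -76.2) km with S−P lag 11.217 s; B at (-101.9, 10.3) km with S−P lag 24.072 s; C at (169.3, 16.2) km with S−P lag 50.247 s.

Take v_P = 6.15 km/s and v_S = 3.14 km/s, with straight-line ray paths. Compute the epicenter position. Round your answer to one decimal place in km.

Distance from S−P lag: d = Δt · v_P v_S / (v_P − v_S) = Δt · (6.15·3.14)/(6.15−3.14) ≈ 6.4156·Δt.
So d_A = 71.96, d_B = 154.44, d_C = 322.37 km.
Circle about each station: (x + 134.9)² + (y + 76.2)² = 71.96²; (x + 101.9)² + (y − 10.3)² = 154.44²; (x − 169.3)² + (y − 16.2)² = 322.37².
Subtracting pairs of circle equations eliminates x²+y² and gives linear equations (the radical axes):
66.0 x + 173.0 y = -32188.22
608.4 x + 184.8 y = -93823.70
Solving the 2×2 system: x ≈ -110.5, y ≈ -143.9 km.

x ≈ -110.5 km, y ≈ -143.9 km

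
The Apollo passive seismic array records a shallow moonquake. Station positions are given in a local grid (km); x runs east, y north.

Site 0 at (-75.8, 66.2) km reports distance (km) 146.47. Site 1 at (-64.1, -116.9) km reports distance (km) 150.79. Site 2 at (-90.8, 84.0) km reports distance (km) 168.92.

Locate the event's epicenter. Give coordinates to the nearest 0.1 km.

x ≈ 46.5 km, y ≈ -14.4 km

Circle about each station: (x + 75.8)² + (y − 66.2)² = 146.47²; (x + 64.1)² + (y + 116.9)² = 150.79²; (x + 90.8)² + (y − 84.0)² = 168.92².
Subtracting pairs of circle equations eliminates x²+y² and gives linear equations (the radical axes):
23.4 x − 366.2 y = 6362.18
-30.0 x + 35.6 y = -1907.95
Solving the 2×2 system: x ≈ 46.5, y ≈ -14.4 km.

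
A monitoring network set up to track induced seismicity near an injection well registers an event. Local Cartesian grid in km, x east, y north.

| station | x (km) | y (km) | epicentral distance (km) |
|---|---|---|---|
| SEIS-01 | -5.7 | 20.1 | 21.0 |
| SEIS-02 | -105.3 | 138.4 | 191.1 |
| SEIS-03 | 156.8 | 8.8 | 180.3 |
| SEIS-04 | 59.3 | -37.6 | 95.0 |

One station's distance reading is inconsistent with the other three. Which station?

SEIS-02

Solve using three stations at a time. Using SEIS-01, SEIS-03, SEIS-04 (subtract circle equations pairwise → linear system) gives (x, y) ≈ (-23.5, 9.0).
Distances from that point to each station vs reported:
  SEIS-01: calculated 21.0 vs reported 21.0 → residual 0.0 km
  SEIS-02: calculated 153.1 vs reported 191.1 → residual 38.0 km
  SEIS-03: calculated 180.3 vs reported 180.3 → residual 0.0 km
  SEIS-04: calculated 95.0 vs reported 95.0 → residual 0.0 km
SEIS-01, SEIS-03, SEIS-04 are mutually consistent (residuals ≈ 0); SEIS-02 is off by 38.0 km.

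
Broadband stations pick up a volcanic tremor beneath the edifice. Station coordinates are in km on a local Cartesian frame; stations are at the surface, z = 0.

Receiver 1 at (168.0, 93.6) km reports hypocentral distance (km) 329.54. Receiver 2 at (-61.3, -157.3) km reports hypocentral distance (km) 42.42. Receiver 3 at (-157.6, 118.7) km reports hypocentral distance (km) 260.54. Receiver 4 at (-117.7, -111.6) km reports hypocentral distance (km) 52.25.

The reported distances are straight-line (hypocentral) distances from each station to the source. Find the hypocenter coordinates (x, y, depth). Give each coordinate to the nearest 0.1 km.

Each station gives a sphere (x−x_i)² + (y−y_i)² + z² = d_i² (stations at z=0).
Subtracting the Receiver 1 sphere from Receiver 2 and Receiver 3: z² cancels, leaving linear equations in x and y:
-458.6 x − 501.8 y = 98313.18
-651.2 x + 50.2 y = 42658.01
Solving: x ≈ -75.305, y ≈ -127.099 km (keep extra digits for the depth step; rounded: -75.3, -127.1).
Then from the Receiver 1 sphere: z² = 329.54² − (x − 168.0)² − (y − 93.6)² with x = -75.305, y = -127.099, so z ≈ 26.291 ≈ 26.3 km.
Check against Receiver 4 (with the unrounded solution): distance 52.24 ≈ 52.25 km. ✓

(-75.3, -127.1, 26.3)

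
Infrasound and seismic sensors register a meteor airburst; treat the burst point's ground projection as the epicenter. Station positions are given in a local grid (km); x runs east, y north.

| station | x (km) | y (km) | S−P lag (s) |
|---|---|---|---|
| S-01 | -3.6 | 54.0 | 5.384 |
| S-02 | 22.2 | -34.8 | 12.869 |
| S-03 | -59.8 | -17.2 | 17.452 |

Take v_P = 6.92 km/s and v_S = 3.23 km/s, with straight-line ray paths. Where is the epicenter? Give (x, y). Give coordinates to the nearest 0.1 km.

(27.1, 43.0)

Distance from S−P lag: d = Δt · v_P v_S / (v_P − v_S) = Δt · (6.92·3.23)/(6.92−3.23) ≈ 6.0573·Δt.
So d_S-01 = 32.61, d_S-02 = 77.95, d_S-03 = 105.71 km.
Circle about each station: (x + 3.6)² + (y − 54.0)² = 32.61²; (x − 22.2)² + (y + 34.8)² = 77.95²; (x + 59.8)² + (y + 17.2)² = 105.71².
Subtracting pairs of circle equations eliminates x²+y² and gives linear equations (the radical axes):
51.6 x − 177.6 y = -6237.87
-112.4 x − 142.4 y = -9168.27
Solving the 2×2 system: x ≈ 27.1, y ≈ 43.0 km.
Check against S-01 (with the unrounded x, y): √((x + 3.6)²+(y − 54.0)²) = 32.61 ≈ 32.61 km. ✓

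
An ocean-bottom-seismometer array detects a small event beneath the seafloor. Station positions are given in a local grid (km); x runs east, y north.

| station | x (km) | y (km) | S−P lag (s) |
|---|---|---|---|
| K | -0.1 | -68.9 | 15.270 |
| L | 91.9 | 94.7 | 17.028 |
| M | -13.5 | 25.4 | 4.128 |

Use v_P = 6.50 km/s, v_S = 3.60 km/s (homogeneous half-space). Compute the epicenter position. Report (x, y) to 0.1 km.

(-37.5, 48.5)

Distance from S−P lag: d = Δt · v_P v_S / (v_P − v_S) = Δt · (6.50·3.60)/(6.50−3.60) ≈ 8.0690·Δt.
So d_K = 123.21, d_L = 137.40, d_M = 33.31 km.
Circle about each station: (x + 0.1)² + (y + 68.9)² = 123.21²; (x − 91.9)² + (y − 94.7)² = 137.40²; (x + 13.5)² + (y − 25.4)² = 33.31².
Subtracting the K equation from the L and M equations removes the quadratic terms:
184.0 x + 327.2 y = 8968.42
-26.8 x + 188.6 y = 10151.34
Solving the 2×2 system: x ≈ -37.5, y ≈ 48.5 km.
Check against K (with the unrounded x, y): √((x + 0.1)²+(y + 68.9)²) = 123.21 ≈ 123.21 km. ✓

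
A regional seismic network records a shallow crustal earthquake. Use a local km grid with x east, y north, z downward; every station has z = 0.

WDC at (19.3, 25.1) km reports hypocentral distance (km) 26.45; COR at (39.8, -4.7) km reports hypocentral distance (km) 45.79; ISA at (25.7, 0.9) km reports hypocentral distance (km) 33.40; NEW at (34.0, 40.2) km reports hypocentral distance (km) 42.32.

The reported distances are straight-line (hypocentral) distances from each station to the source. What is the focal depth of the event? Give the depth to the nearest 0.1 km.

Each station gives a sphere (x−x_i)² + (y−y_i)² + z² = d_i² (stations at z=0).
Subtracting the WDC sphere from COR and ISA: z² cancels, leaving linear equations in x and y:
41.0 x − 59.6 y = -793.49
12.8 x − 48.4 y = -757.16
Solving: x ≈ 5.503, y ≈ 17.099 km (keep extra digits for the depth step; rounded: 5.5, 17.1).
Then from the WDC sphere: z² = 26.45² − (x − 19.3)² − (y − 25.1)² with x = 5.503, y = 17.099, so z ≈ 21.100 ≈ 21.1 km.
Check against NEW (with the unrounded solution): distance 42.32 ≈ 42.32 km. ✓

21.1 km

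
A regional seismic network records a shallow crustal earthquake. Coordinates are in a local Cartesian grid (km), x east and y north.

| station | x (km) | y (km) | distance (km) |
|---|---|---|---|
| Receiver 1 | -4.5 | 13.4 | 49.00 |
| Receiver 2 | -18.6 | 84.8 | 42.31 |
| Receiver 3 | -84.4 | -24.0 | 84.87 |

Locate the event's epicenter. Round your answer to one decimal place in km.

Circle about each station: (x + 4.5)² + (y − 13.4)² = 49.00²; (x + 18.6)² + (y − 84.8)² = 42.31²; (x + 84.4)² + (y + 24.0)² = 84.87².
Subtracting the Receiver 1 equation from the Receiver 2 and Receiver 3 equations removes the quadratic terms:
-28.2 x + 142.8 y = 7948.05
-159.8 x − 74.8 y = 2697.63
Solving the 2×2 system: x ≈ -39.3, y ≈ 47.9 km.

-39.3 km east, 47.9 km north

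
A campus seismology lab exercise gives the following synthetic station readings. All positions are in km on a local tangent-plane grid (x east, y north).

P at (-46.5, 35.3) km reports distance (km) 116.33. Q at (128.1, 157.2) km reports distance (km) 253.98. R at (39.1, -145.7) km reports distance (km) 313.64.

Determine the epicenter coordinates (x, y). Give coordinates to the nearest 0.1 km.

-123.5 km east, 122.5 km north

Circle about each station: (x + 46.5)² + (y − 35.3)² = 116.33²; (x − 128.1)² + (y − 157.2)² = 253.98²; (x − 39.1)² + (y + 145.7)² = 313.64².
Subtracting pairs of circle equations eliminates x²+y² and gives linear equations (the radical axes):
349.2 x + 243.8 y = -13260.06
171.2 x − 362.0 y = -65488.42
Solving the 2×2 system: x ≈ -123.5, y ≈ 122.5 km.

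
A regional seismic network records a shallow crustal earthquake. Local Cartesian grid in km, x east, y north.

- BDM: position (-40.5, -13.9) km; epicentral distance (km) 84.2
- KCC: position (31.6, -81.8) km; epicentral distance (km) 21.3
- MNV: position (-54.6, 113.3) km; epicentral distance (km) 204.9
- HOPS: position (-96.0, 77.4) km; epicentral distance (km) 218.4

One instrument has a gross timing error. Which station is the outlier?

HOPS

Solve using three stations at a time. Using BDM, KCC, MNV (subtract circle equations pairwise → linear system) gives (x, y) ≈ (10.3, -81.1).
Distances from that point to each station vs reported:
  BDM: calculated 84.2 vs reported 84.2 → residual 0.0 km
  KCC: calculated 21.3 vs reported 21.3 → residual 0.0 km
  MNV: calculated 204.9 vs reported 204.9 → residual 0.0 km
  HOPS: calculated 190.8 vs reported 218.4 → residual 27.6 km
BDM, KCC, MNV are mutually consistent (residuals ≈ 0); HOPS is off by 27.6 km.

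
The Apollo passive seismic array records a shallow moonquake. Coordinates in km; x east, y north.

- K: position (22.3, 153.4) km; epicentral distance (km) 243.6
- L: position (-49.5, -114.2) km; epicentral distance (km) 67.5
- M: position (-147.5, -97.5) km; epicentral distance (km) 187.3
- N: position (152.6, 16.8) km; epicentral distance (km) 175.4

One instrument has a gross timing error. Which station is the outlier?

Solve using three stations at a time. Using K, L, N (subtract circle equations pairwise → linear system) gives (x, y) ≈ (13.5, -90.0).
Distances from that point to each station vs reported:
  K: calculated 243.6 vs reported 243.6 → residual 0.0 km
  L: calculated 67.5 vs reported 67.5 → residual 0.0 km
  M: calculated 161.2 vs reported 187.3 → residual 26.1 km
  N: calculated 175.4 vs reported 175.4 → residual 0.0 km
K, L, N are mutually consistent (residuals ≈ 0); M is off by 26.1 km.

M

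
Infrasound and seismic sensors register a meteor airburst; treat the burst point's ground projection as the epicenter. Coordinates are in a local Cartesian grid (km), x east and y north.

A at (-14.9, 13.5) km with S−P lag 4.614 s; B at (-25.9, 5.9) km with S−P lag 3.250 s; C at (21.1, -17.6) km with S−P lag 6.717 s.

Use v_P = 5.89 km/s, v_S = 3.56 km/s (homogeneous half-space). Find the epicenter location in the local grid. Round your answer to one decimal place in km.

(-39.3, -20.1)

Distance from S−P lag: d = Δt · v_P v_S / (v_P − v_S) = Δt · (5.89·3.56)/(5.89−3.56) ≈ 8.9993·Δt.
So d_A = 41.52, d_B = 29.25, d_C = 60.45 km.
Circle about each station: (x + 14.9)² + (y − 13.5)² = 41.52²; (x + 25.9)² + (y − 5.9)² = 29.25²; (x − 21.1)² + (y + 17.6)² = 60.45².
Subtracting the A equation from the B and C equations removes the quadratic terms:
-22.0 x − 15.2 y = 1169.71
72.0 x − 62.2 y = -1579.58
Solving the 2×2 system: x ≈ -39.3, y ≈ -20.1 km.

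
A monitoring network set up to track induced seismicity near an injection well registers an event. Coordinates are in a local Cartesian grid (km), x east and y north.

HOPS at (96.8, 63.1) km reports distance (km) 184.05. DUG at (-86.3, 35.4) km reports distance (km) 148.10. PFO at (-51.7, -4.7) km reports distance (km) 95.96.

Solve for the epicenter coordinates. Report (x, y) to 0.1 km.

Circle about each station: (x − 96.8)² + (y − 63.1)² = 184.05²; (x + 86.3)² + (y − 35.4)² = 148.10²; (x + 51.7)² + (y + 4.7)² = 95.96².
Subtracting the HOPS equation from the DUG and PFO equations removes the quadratic terms:
-366.2 x − 55.4 y = 7289.79
-297.0 x − 135.6 y = 14009.21
Solving the 2×2 system: x ≈ -6.4, y ≈ -89.3 km.
Check against HOPS (with the unrounded x, y): √((x − 96.8)²+(y − 63.1)²) = 184.05 ≈ 184.05 km. ✓

-6.4 km east, -89.3 km north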